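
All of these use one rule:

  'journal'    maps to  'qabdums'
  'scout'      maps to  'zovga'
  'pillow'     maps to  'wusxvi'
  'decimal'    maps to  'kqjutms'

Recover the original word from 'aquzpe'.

tennis

Shifts by position in journal: pos 0: j→q (+7), pos 1: o→a (+12), pos 2: u→b (+7), pos 3: r→d (+12) — repeating every 2. The shifts repeat in a cycle of length 2: positions 0,1,… shift by +7, +12, then the pattern repeats.
Decoding aquzpe: a−7=t, q−12=e, u−7=n, z−12=n, p−7=i, e−12=s.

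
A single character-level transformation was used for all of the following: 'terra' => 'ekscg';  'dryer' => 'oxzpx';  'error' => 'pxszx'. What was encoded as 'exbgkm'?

Shifts by position in terra: pos 0: t→e (+11), pos 1: e→k (+6), pos 2: r→s (+1), pos 3: r→c (+11), pos 4: a→g (+6) — repeating every 3. It's a Vigenère-style cipher with numeric key [11,6,1]: position i shifts by key[i mod 3].
Undoing it on exbgkm: e−11=t, x−6=r, b−1=a, g−11=v, k−6=e, m−1=l.

travel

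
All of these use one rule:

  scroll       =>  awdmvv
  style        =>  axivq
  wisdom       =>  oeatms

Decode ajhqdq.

sphere

Treating letters as 0–25, the rule is x ↦ 23x + 2 (mod 26).
Decoding ajhqdq: a(0)→17·(0−2)≡18=s; j(9)→17·(9−2)≡15=p; h(7)→17·(7−2)≡7=h; q(16)→17·(16−2)≡4=e; d(3)→17·(3−2)≡17=r; q(16)→17·(16−2)≡4=e (all mod 26).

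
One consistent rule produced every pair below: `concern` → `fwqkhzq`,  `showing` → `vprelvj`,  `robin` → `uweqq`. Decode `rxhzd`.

opera

The shifts repeat in a cycle of length 2: positions 0,1,… shift by +3, +8, then the pattern repeats.
Undoing it on rxhzd: r−3=o, x−8=p, h−3=e, z−8=r, d−3=a.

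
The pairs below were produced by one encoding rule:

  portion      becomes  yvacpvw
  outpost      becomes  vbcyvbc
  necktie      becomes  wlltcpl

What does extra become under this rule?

lgcah

The shift depends on letter class: consonant p→y is +9, but vowel o→v is +7. The rule splits by letter class: vowels +7, consonants +9.
Applying it to extra: e(vowel)+7=l, x(cons)+9=g, t(cons)+9=c, r(cons)+9=a, a(vowel)+7=h.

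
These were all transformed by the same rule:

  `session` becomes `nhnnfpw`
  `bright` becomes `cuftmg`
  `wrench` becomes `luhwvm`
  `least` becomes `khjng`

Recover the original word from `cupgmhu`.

s(18)→n(13) and e(4)→h(7) fit y≡19x+9 (mod 26); the inverse of 19 mod 26 is 11. Treating letters as 0–25, the rule is x ↦ 19x + 9 (mod 26).
Decoding cupgmhu: c(2)→11·(2−9)≡1=b; u(20)→11·(20−9)≡17=r; p(15)→11·(15−9)≡14=o; g(6)→11·(6−9)≡19=t; m(12)→11·(12−9)≡7=h; h(7)→11·(7−9)≡4=e; u(20)→11·(20−9)≡17=r (all mod 26).

brother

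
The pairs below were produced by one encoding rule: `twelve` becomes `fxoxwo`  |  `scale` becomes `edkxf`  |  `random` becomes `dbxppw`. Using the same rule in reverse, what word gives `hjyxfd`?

Shifts by position in twelve: pos 0: t→f (+12), pos 1: w→x (+1), pos 2: e→o (+10), pos 3: l→x (+12), pos 4: v→w (+1), pos 5: e→o (+10) — repeating every 3. A repeating key of period 3 is used — shifts +12, +1, +10 over and over.
Reversing it on hjyxfd: h−12=v, j−1=i, y−10=o, x−12=l, f−1=e, d−10=t.

violet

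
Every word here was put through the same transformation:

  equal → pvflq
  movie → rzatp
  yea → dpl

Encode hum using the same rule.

The shift depends on letter class: consonant q→v is +5, but vowel e→p is +11. The rule splits by letter class: vowels +11, consonants +5.
For hum: h(cons)+5=m, u(vowel)+11=f, m(cons)+5=r.

mfr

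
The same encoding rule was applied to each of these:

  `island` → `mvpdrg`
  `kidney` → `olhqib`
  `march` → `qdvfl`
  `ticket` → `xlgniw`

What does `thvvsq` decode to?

person

A repeating key of period 2 is used — shifts +4, +3 over and over.
Decoding thvvsq: t−4=p, h−3=e, v−4=r, v−3=s, s−4=o, q−3=n.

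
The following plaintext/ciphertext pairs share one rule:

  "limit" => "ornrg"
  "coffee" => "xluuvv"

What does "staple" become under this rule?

Each pair mirrors across the alphabet (l↔o, i↔r, m↔n): positions sum to 25. Letters are reflected about the middle of the alphabet (position → 25−position): Atbash.
For staple: s↔h, t↔g, a↔z, p↔k, l↔o, e↔v.

hgzkov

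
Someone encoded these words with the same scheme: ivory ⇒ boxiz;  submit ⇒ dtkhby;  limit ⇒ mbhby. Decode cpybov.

This is an affine cipher: with a=0,…,z=25, each position x becomes (21x+15) mod 26.
Undoing it on cpybov: c(2)→5·(2−15)≡13=n; p(15)→5·(15−15)≡0=a; y(24)→5·(24−15)≡19=t; b(1)→5·(1−15)≡8=i; o(14)→5·(14−15)≡21=v; v(21)→5·(21−15)≡4=e (all mod 26).

native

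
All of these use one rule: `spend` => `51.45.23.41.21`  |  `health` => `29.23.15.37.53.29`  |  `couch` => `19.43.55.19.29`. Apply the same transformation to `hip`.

29.31.45

s(#19)→51 and p(#16)→45: differences scale by 2, so n = 2·pos + 13. The formula is n = 2×(alphabet index, a=1) + 13.
On hip: h=8→29, i=9→31, p=16→45.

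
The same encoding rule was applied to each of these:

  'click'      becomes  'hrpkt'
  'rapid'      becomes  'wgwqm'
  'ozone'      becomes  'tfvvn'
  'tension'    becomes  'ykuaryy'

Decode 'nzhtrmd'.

italics

In click: c→h is +5, l→r is +6, i→p is +7, c→k is +8 — the shift increases by 1 each position. Each letter shifts forward by (position + 5), i.e. 5, 6, 7, … — the shift grows by one for each successive letter.
Decoding nzhtrmd: n−5=i, z−6=t, h−7=a, t−8=l, r−9=i, m−10=c, d−11=s.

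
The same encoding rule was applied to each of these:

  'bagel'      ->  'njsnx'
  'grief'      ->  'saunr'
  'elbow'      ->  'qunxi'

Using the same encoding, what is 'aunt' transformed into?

mdzc

It's a Vigenère-style cipher with numeric key [12,9]: position i shifts by key[i mod 2].
On aunt: a+12=m, u+9=d, n+12=z, t+9=c.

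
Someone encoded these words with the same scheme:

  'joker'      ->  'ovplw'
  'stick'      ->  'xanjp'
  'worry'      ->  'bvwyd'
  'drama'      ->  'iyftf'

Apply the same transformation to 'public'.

ubgsnj

Shifts by position in joker: pos 0: j→o (+5), pos 1: o→v (+7), pos 2: k→p (+5), pos 3: e→l (+7) — repeating every 2. It's a Vigenère-style cipher with numeric key [5,7]: position i shifts by key[i mod 2].
On public: p+5=u, u+7=b, b+5=g, l+7=s, i+5=n, c+7=j.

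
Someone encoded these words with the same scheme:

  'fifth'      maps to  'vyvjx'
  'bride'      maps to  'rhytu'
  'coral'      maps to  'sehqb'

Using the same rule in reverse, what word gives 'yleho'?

ivory

Compare letters: f→v is +16, i→y is +16, f→v is +16 — a constant shift. This is a Caesar cipher with shift 16.
Undoing it on yleho: y−16=i, l−16=v, e−16=o, h−16=r, o−16=y.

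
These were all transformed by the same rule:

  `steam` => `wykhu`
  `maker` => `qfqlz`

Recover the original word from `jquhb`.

In steam: s→w is +4, t→y is +5, e→k is +6, a→h is +7 — the shift increases by 1 each position. Letter i (0-indexed) is shifted by i+4, so successive shifts are 4, 5, 6, ….
Reversing it on jquhb: j−4=f, q−5=l, u−6=o, h−7=a, b−8=t.

float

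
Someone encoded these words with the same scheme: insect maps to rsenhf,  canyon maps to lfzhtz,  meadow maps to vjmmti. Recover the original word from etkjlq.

voyage

The shifts repeat in a cycle of length 3: positions 0,1,… shift by +9, +5, +12, then the pattern repeats.
Decoding etkjlq: e−9=v, t−5=o, k−12=y, j−9=a, l−5=g, q−12=e.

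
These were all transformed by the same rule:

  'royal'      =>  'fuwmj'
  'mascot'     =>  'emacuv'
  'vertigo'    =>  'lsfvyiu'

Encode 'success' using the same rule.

aqccsaa

r(17)→f(5) and o(14)→u(20) fit y≡21x+12 (mod 26); the inverse of 21 mod 26 is 5. Each letter's alphabet position (a=0..z=25) is mapped through 21·x+12 mod 26 — an affine cipher.
On success: s(18)→21·18+12≡0=a; u(20)→21·20+12≡16=q; c(2)→21·2+12≡2=c; c(2)→21·2+12≡2=c; e(4)→21·4+12≡18=s; s(18)→21·18+12≡0=a; s(18)→21·18+12≡0=a (all mod 26).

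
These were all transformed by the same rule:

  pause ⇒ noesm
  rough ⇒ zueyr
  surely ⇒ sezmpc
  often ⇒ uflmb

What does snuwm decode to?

spoke

p(15)→n(13) and a(0)→o(14) fit y≡19x+14 (mod 26); the inverse of 19 mod 26 is 11. Treating letters as 0–25, the rule is x ↦ 19x + 14 (mod 26).
Reversing it on snuwm: s(18)→11·(18−14)≡18=s; n(13)→11·(13−14)≡15=p; u(20)→11·(20−14)≡14=o; w(22)→11·(22−14)≡10=k; m(12)→11·(12−14)≡4=e (all mod 26).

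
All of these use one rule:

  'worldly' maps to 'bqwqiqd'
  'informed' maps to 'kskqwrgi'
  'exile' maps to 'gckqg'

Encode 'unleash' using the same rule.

Two shifts are in play — +2 for a/e/i/o/u, +5 for every other letter.
On unleash: u(vowel)+2=w, n(cons)+5=s, l(cons)+5=q, e(vowel)+2=g, a(vowel)+2=c, s(cons)+5=x, h(cons)+5=m.

wsqgcxm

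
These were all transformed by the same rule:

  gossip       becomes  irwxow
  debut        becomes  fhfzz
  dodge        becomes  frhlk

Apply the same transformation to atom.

cwsr

The shift increases by 1 at each position, starting from +2: 2, 3, 4, ….
For atom: a+2=c, t+3=w, o+4=s, m+5=r.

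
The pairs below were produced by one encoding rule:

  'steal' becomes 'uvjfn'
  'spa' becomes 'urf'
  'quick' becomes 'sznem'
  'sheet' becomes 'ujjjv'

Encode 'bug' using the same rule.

The shift depends on letter class: consonant s→u is +2, but vowel e→j is +5. Two shifts are in play — +5 for a/e/i/o/u, +2 for every other letter.
Applying it to bug: b(cons)+2=d, u(vowel)+5=z, g(cons)+2=i.

dzi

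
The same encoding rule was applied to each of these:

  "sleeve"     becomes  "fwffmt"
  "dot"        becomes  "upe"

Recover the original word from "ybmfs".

relax

The word is reversed, then every letter is shifted forward by 1.
Reversing it on ybmfs: shift back: y−1=x, b−1=a, m−1=l, f−1=e, s−1=r → xaler; then reverse → relax.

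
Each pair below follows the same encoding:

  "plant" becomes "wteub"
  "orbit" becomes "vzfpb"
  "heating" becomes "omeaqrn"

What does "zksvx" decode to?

scoop

Shifts by position in plant: pos 0: p→w (+7), pos 1: l→t (+8), pos 2: a→e (+4), pos 3: n→u (+7), pos 4: t→b (+8) — repeating every 3. It's a Vigenère-style cipher with numeric key [7,8,4]: position i shifts by key[i mod 3].
Undoing it on zksvx: z−7=s, k−8=c, s−4=o, v−7=o, x−8=p.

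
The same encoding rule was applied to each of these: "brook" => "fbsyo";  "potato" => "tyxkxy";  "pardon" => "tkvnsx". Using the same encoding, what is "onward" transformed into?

The shifts repeat in a cycle of length 2: positions 0,1,… shift by +4, +10, then the pattern repeats.
On onward: o+4=s, n+10=x, w+4=a, a+10=k, r+4=v, d+10=n.

sxakvn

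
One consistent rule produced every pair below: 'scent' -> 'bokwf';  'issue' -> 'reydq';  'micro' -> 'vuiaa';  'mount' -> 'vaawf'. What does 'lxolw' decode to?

click

Shifts by position in scent: pos 0: s→b (+9), pos 1: c→o (+12), pos 2: e→k (+6), pos 3: n→w (+9), pos 4: t→f (+12) — repeating every 3. It's a Vigenère-style cipher with numeric key [9,12,6]: position i shifts by key[i mod 3].
Decoding lxolw: l−9=c, x−12=l, o−6=i, l−9=c, w−12=k.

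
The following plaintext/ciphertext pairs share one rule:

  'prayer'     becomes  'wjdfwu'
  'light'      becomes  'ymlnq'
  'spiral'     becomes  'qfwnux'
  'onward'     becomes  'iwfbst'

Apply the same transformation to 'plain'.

snfqu

Read the word backwards and shift each letter +5.
Applying it to plain: reverse → nialp; then shift: n+5=s, i+5=n, a+5=f, l+5=q, p+5=u.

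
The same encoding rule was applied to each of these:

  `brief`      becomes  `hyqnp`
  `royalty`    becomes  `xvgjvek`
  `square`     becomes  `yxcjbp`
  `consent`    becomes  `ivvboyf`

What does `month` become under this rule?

svvcr

In brief: b→h is +6, r→y is +7, i→q is +8, e→n is +9 — the shift increases by 1 each position. Letter i (0-indexed) is shifted by i+6, so successive shifts are 6, 7, 8, ….
Applying it to month: m+6=s, o+7=v, n+8=v, t+9=c, h+10=r.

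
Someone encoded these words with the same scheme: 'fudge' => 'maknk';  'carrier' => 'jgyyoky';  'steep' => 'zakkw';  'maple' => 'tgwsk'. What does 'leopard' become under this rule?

The shift depends on letter class: consonant f→m is +7, but vowel u→a is +6. Two shifts are in play — +6 for a/e/i/o/u, +7 for every other letter.
On leopard: l(cons)+7=s, e(vowel)+6=k, o(vowel)+6=u, p(cons)+7=w, a(vowel)+6=g, r(cons)+7=y, d(cons)+7=k.

skuwgyk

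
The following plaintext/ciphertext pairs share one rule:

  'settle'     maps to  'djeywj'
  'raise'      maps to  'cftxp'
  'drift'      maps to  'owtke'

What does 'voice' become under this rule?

gtthp

It's a Vigenère-style cipher with numeric key [11,5]: position i shifts by key[i mod 2].
On voice: v+11=g, o+5=t, i+11=t, c+5=h, e+11=p.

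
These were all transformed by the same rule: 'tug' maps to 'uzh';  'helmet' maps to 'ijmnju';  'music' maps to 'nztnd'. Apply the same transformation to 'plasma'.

The shift depends on letter class: consonant t→u is +1, but vowel u→z is +5. The rule splits by letter class: vowels +5, consonants +1.
For plasma: p(cons)+1=q, l(cons)+1=m, a(vowel)+5=f, s(cons)+1=t, m(cons)+1=n, a(vowel)+5=f.

qmftnf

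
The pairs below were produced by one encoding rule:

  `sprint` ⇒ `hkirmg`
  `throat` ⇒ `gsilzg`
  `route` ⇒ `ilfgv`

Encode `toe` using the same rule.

Each pair mirrors across the alphabet (s↔h, p↔k, r↔i): positions sum to 25. Each letter is replaced by its mirror in the alphabet: a↔z, b↔y, c↔x, and so on (the Atbash cipher).
Applying it to toe: t↔g, o↔l, e↔v.

glv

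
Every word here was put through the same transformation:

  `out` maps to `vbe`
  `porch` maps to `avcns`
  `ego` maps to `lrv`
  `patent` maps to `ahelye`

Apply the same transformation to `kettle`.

vleewl

The shift depends on letter class: consonant t→e is +11, but vowel o→v is +7. Two shifts are in play — +7 for a/e/i/o/u, +11 for every other letter.
Applying it to kettle: k(cons)+11=v, e(vowel)+7=l, t(cons)+11=e, t(cons)+11=e, l(cons)+11=w, e(vowel)+7=l.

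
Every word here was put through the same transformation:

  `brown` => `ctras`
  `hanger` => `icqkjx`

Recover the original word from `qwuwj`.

Letter i (0-indexed) is shifted by i+1, so successive shifts are 1, 2, 3, ….
Reversing it on qwuwj: q−1=p, w−2=u, u−3=r, w−4=s, j−5=e.

purse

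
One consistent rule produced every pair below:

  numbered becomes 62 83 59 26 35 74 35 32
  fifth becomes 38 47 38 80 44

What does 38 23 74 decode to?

far

Each letter becomes 3×(its alphabet position, a=1..z=26) + 20.
Reversing it on 38 23 74: 38→(38−20)÷3=6=f, 23→(23−20)÷3=1=a, 74→(74−20)÷3=18=r.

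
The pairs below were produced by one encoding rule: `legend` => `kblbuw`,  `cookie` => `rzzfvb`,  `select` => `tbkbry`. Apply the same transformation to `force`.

Treating letters as 0–25, the rule is x ↦ 5x + 7 (mod 26).
On force: f(5)→5·5+7≡6=g; o(14)→5·14+7≡25=z; r(17)→5·17+7≡14=o; c(2)→5·2+7≡17=r; e(4)→5·4+7≡1=b (all mod 26).

gzorb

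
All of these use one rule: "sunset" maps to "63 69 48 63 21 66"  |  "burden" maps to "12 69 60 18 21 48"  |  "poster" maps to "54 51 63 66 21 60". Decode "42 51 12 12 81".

Each letter becomes 3×(its alphabet position, a=1..z=26) + 6.
Decoding 42 51 12 12 81: 42→(42−6)÷3=12=l, 51→(51−6)÷3=15=o, 12→(12−6)÷3=2=b, 12→(12−6)÷3=2=b, 81→(81−6)÷3=25=y.

lobby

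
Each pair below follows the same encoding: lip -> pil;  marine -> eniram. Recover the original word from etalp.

The output letters match the input read backwards: lip reversed is pil. It's just the letters in reverse order.
Undoing it on etalp: then reverse → plate.

plate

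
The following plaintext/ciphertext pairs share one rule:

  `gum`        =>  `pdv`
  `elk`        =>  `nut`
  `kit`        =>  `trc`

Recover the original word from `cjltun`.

tackle

Compare letters: g→p is +9, u→d is +9, m→v is +9 — a constant shift. It's a constant shift of +9 (ROT9).
Undoing it on cjltun: c−9=t, j−9=a, l−9=c, t−9=k, u−9=l, n−9=e.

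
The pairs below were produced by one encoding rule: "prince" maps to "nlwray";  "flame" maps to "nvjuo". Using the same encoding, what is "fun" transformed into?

wdo

The output letters match the input read backwards, each shifted +9: prince reversed is ecnirp. Two steps: reverse the string, then apply a Caesar shift of +9.
For fun: reverse → nuf; then shift: n+9=w, u+9=d, f+9=o.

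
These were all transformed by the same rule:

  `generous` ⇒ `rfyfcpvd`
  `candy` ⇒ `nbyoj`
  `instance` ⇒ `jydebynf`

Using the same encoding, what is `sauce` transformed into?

Vowels shift forward by 1 and consonants shift forward by 11.
Applying it to sauce: s(cons)+11=d, a(vowel)+1=b, u(vowel)+1=v, c(cons)+11=n, e(vowel)+1=f.

dbvnf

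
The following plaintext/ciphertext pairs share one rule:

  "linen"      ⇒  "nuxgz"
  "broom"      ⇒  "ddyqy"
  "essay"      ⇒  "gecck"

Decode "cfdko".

The shifts repeat in a cycle of length 3: positions 0,1,… shift by +2, +12, +10, then the pattern repeats.
Decoding cfdko: c−2=a, f−12=t, d−10=t, k−2=i, o−12=c.

attic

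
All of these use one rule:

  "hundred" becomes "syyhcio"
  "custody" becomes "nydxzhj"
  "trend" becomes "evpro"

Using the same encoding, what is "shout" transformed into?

Shifts by position in hundred: pos 0: h→s (+11), pos 1: u→y (+4), pos 2: n→y (+11), pos 3: d→h (+4) — repeating every 2. A repeating key of period 2 is used — shifts +11, +4 over and over.
For shout: s+11=d, h+4=l, o+11=z, u+4=y, t+11=e.

dlzye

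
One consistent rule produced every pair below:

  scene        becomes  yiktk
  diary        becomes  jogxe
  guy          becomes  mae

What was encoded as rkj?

It's a constant shift of +6 (ROT6).
Decoding rkj: r−6=l, k−6=e, j−6=d.

led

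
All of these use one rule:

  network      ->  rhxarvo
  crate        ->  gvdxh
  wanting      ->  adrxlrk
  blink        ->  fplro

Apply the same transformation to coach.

The shift depends on letter class: consonant n→r is +4, but vowel e→h is +3. Two shifts are in play — +3 for a/e/i/o/u, +4 for every other letter.
Applying it to coach: c(cons)+4=g, o(vowel)+3=r, a(vowel)+3=d, c(cons)+4=g, h(cons)+4=l.

grdgl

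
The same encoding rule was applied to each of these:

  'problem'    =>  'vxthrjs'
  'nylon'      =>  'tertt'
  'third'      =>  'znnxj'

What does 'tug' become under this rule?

zzm

Vowels shift forward by 5 and consonants shift forward by 6.
Applying it to tug: t(cons)+6=z, u(vowel)+5=z, g(cons)+6=m.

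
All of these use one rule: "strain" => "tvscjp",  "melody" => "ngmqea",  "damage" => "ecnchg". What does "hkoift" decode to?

ginger

Shifts by position in strain: pos 0: s→t (+1), pos 1: t→v (+2), pos 2: r→s (+1), pos 3: a→c (+2) — repeating every 2. It's a Vigenère-style cipher with numeric key [1,2]: position i shifts by key[i mod 2].
Undoing it on hkoift: h−1=g, k−2=i, o−1=n, i−2=g, f−1=e, t−2=r.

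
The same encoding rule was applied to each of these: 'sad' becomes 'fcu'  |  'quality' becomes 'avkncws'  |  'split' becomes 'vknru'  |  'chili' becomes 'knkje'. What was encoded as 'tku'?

Read the word backwards and shift each letter +2.
Reversing it on tku: shift back: t−2=r, k−2=i, u−2=s → ris; then reverse → sir.

sir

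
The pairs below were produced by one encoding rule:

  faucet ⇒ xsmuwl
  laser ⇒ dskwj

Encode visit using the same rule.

Every letter moves 18 places later in the alphabet, wrapping around z→a.
For visit: v+18=n, i+18=a, s+18=k, i+18=a, t+18=l.

nakal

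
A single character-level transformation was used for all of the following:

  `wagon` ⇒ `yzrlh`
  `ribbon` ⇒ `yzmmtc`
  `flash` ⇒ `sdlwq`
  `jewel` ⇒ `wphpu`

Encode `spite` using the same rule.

The output letters match the input read backwards, each shifted +11: wagon reversed is nogaw. Read the word backwards and shift each letter +11.
Applying it to spite: reverse → etips; then shift: e+11=p, t+11=e, i+11=t, p+11=a, s+11=d.

petad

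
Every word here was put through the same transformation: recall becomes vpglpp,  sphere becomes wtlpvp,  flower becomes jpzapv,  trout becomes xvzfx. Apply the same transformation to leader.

Two shifts are in play — +11 for a/e/i/o/u, +4 for every other letter.
On leader: l(cons)+4=p, e(vowel)+11=p, a(vowel)+11=l, d(cons)+4=h, e(vowel)+11=p, r(cons)+4=v.

pplhpv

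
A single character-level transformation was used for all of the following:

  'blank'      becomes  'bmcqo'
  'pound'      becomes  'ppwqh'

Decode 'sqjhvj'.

sphere

In blank: b→b is +0, l→m is +1, a→c is +2, n→q is +3 — the shift increases by 1 each position. Each letter shifts forward by its position index (0, 1, 2, …) — the shift grows by one for each successive letter.
Reversing it on sqjhvj: s−0=s, q−1=p, j−2=h, h−3=e, v−4=r, j−5=e.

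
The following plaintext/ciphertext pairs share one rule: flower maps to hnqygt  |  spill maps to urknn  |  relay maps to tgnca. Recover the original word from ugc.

sea

This is a Caesar cipher with shift 2.
Undoing it on ugc: u−2=s, g−2=e, c−2=a.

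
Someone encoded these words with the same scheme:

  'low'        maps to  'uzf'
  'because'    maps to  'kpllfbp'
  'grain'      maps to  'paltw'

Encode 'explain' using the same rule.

pgyultw

The shift depends on letter class: consonant l→u is +9, but vowel o→z is +11. The rule splits by letter class: vowels +11, consonants +9.
On explain: e(vowel)+11=p, x(cons)+9=g, p(cons)+9=y, l(cons)+9=u, a(vowel)+11=l, i(vowel)+11=t, n(cons)+9=w.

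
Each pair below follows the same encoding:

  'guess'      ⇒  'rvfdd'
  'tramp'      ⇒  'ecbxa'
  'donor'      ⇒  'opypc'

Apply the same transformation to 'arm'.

bcx

The rule splits by letter class: vowels +1, consonants +11.
Applying it to arm: a(vowel)+1=b, r(cons)+11=c, m(cons)+11=x.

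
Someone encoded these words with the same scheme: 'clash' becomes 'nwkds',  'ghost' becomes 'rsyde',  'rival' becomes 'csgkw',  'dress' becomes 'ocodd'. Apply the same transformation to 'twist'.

ehsde

The rule splits by letter class: vowels +10, consonants +11.
On twist: t(cons)+11=e, w(cons)+11=h, i(vowel)+10=s, s(cons)+11=d, t(cons)+11=e.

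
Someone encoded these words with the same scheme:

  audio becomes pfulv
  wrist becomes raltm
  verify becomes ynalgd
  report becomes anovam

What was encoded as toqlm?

a(0)→p(15) and u(20)→f(5) fit y≡19x+15 (mod 26); the inverse of 19 mod 26 is 11. Treating letters as 0–25, the rule is x ↦ 19x + 15 (mod 26).
Reversing it on toqlm: t(19)→11·(19−15)≡18=s; o(14)→11·(14−15)≡15=p; q(16)→11·(16−15)≡11=l; l(11)→11·(11−15)≡8=i; m(12)→11·(12−15)≡19=t (all mod 26).

split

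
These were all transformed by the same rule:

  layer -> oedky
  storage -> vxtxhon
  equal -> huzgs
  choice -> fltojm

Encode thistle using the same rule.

Each letter shifts forward by (position + 3), i.e. 3, 4, 5, … — the shift grows by one for each successive letter.
For thistle: t+3=w, h+4=l, i+5=n, s+6=y, t+7=a, l+8=t, e+9=n.

wlnyatn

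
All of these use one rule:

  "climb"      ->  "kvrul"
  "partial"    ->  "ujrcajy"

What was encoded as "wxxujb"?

The word is reversed, then every letter is shifted forward by 9.
Undoing it on wxxujb: shift back: w−9=n, x−9=o, x−9=o, u−9=l, j−9=a, b−9=s → noolas; then reverse → saloon.

saloon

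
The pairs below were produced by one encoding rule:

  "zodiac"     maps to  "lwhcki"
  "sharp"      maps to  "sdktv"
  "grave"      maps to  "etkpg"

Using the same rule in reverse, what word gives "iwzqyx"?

column

Each letter's alphabet position (a=0..z=25) is mapped through 25·x+10 mod 26 — an affine cipher.
Reversing it on iwzqyx: i(8)→25·(8−10)≡2=c; w(22)→25·(22−10)≡14=o; z(25)→25·(25−10)≡11=l; q(16)→25·(16−10)≡20=u; y(24)→25·(24−10)≡12=m; x(23)→25·(23−10)≡13=n (all mod 26).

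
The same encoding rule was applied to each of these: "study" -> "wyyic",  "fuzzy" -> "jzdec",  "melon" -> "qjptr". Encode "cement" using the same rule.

gjqjry

Shifts by position in study: pos 0: s→w (+4), pos 1: t→y (+5), pos 2: u→y (+4), pos 3: d→i (+5) — repeating every 2. The shifts repeat in a cycle of length 2: positions 0,1,… shift by +4, +5, then the pattern repeats.
Applying it to cement: c+4=g, e+5=j, m+4=q, e+5=j, n+4=r, t+5=y.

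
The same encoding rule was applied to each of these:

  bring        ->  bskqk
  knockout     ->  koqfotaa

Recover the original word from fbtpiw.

In bring: b→b is +0, r→s is +1, i→k is +2, n→q is +3 — the shift increases by 1 each position. The shift increases by 1 at each position, starting from +0: 0, 1, 2, ….
Decoding fbtpiw: f−0=f, b−1=a, t−2=r, p−3=m, i−4=e, w−5=r.

farmer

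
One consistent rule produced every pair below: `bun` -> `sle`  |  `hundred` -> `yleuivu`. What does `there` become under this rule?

kyviv

Compare letters: b→s is +17, u→l is +17, n→e is +17 — a constant shift. Each letter is shifted forward by 17 in the alphabet (a Caesar shift of +17).
For there: t+17=k, h+17=y, e+17=v, r+17=i, e+17=v.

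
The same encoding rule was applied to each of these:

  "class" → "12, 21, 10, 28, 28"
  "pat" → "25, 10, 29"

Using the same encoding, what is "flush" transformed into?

c is letter #3 and maps to 12: an offset of 9. Letters become their 1-based position plus 9 (so a→10, b→11, …).
On flush: f=6→15, l=12→21, u=21→30, s=19→28, h=8→17.

15, 21, 30, 28, 17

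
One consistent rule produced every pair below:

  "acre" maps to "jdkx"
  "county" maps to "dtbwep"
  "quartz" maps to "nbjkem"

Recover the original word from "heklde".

strict

a(0)→j(9) and c(2)→d(3) fit y≡23x+9 (mod 26); the inverse of 23 mod 26 is 17. Each letter's alphabet position (a=0..z=25) is mapped through 23·x+9 mod 26 — an affine cipher.
Decoding heklde: h(7)→17·(7−9)≡18=s; e(4)→17·(4−9)≡19=t; k(10)→17·(10−9)≡17=r; l(11)→17·(11−9)≡8=i; d(3)→17·(3−9)≡2=c; e(4)→17·(4−9)≡19=t (all mod 26).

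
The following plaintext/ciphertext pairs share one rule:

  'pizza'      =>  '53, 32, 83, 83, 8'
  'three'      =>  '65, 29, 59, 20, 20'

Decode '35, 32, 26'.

jig

p(#16)→53 and i(#9)→32: differences scale by 3, so n = 3·pos + 5. Each letter becomes 3×(its alphabet position, a=1..z=26) + 5.
Undoing it on 35, 32, 26: 35→(35−5)÷3=10=j, 32→(32−5)÷3=9=i, 26→(26−5)÷3=7=g.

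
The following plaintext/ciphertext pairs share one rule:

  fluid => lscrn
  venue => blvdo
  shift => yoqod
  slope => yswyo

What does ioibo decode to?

In fluid: f→l is +6, l→s is +7, u→c is +8, i→r is +9 — the shift increases by 1 each position. The shift increases by 1 at each position, starting from +6: 6, 7, 8, ….
Reversing it on ioibo: i−6=c, o−7=h, i−8=a, b−9=s, o−10=e.

chase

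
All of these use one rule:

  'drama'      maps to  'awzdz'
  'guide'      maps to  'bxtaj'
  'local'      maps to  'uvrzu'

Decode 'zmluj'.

ankle

Each letter's alphabet position (a=0..z=25) is mapped through 9·x+25 mod 26 — an affine cipher.
Undoing it on zmluj: z(25)→3·(25−25)≡0=a; m(12)→3·(12−25)≡13=n; l(11)→3·(11−25)≡10=k; u(20)→3·(20−25)≡11=l; j(9)→3·(9−25)≡4=e (all mod 26).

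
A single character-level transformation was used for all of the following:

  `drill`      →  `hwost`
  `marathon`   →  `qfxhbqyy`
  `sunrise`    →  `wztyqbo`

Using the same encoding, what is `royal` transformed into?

In drill: d→h is +4, r→w is +5, i→o is +6, l→s is +7 — the shift increases by 1 each position. The shift increases by 1 at each position, starting from +4: 4, 5, 6, ….
Applying it to royal: r+4=v, o+5=t, y+6=e, a+7=h, l+8=t.

vteht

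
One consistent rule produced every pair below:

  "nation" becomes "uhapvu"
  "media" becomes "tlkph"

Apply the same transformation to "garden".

nhyklu

Compare letters: n→u is +7, a→h is +7, t→a is +7 — a constant shift. This is a Caesar cipher with shift 7.
Applying it to garden: g+7=n, a+7=h, r+7=y, d+7=k, e+7=l, n+7=u.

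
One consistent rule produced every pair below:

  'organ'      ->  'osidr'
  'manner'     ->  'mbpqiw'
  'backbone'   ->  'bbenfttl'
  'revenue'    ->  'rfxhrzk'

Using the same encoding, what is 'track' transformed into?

In organ: o→o is +0, r→s is +1, g→i is +2, a→d is +3 — the shift increases by 1 each position. Letter i (0-indexed) is shifted by i+0, so successive shifts are 0, 1, 2, ….
For track: t+0=t, r+1=s, a+2=c, c+3=f, k+4=o.

tscfo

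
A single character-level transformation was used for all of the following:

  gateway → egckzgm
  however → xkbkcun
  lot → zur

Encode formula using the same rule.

grasxul

The output letters match the input read backwards, each shifted +6: gateway reversed is yawetag. The word is reversed, then every letter is shifted forward by 6.
For formula: reverse → alumrof; then shift: a+6=g, l+6=r, u+6=a, m+6=s, r+6=x, o+6=u, f+6=l.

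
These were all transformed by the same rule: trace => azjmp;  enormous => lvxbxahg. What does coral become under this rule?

jwakw

In trace: t→a is +7, r→z is +8, a→j is +9, c→m is +10 — the shift increases by 1 each position. Each letter shifts forward by (position + 7), i.e. 7, 8, 9, … — the shift grows by one for each successive letter.
On coral: c+7=j, o+8=w, r+9=a, a+10=k, l+11=w.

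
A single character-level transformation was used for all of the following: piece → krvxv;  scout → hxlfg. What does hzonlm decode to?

Each letter is replaced by its mirror in the alphabet: a↔z, b↔y, c↔x, and so on (the Atbash cipher).
Decoding hzonlm: h↔s, z↔a, o↔l, n↔m, l↔o, m↔n.

salmon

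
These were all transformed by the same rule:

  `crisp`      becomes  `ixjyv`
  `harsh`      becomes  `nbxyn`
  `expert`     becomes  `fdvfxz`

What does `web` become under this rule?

The shift depends on letter class: consonant c→i is +6, but vowel i→j is +1. The rule splits by letter class: vowels +1, consonants +6.
For web: w(cons)+6=c, e(vowel)+1=f, b(cons)+6=h.

cfh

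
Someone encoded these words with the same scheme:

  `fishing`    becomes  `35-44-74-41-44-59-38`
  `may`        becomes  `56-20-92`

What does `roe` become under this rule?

71-62-32

f(#6)→35 and i(#9)→44: differences scale by 3, so n = 3·pos + 17. The formula is n = 3×(alphabet index, a=1) + 17.
For roe: r=18→71, o=15→62, e=5→32.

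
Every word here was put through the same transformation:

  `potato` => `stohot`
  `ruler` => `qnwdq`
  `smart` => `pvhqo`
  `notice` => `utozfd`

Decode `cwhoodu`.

p(15)→s(18) and o(14)→t(19) fit y≡25x+7 (mod 26); the inverse of 25 mod 26 is 25. Treating letters as 0–25, the rule is x ↦ 25x + 7 (mod 26).
Undoing it on cwhoodu: c(2)→25·(2−7)≡5=f; w(22)→25·(22−7)≡11=l; h(7)→25·(7−7)≡0=a; o(14)→25·(14−7)≡19=t; o(14)→25·(14−7)≡19=t; d(3)→25·(3−7)≡4=e; u(20)→25·(20−7)≡13=n (all mod 26).

flatten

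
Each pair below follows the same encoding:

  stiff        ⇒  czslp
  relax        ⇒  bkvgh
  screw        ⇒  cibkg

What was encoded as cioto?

A repeating key of period 2 is used — shifts +10, +6 over and over.
Undoing it on cioto: c−10=s, i−6=c, o−10=e, t−6=n, o−10=e.

scene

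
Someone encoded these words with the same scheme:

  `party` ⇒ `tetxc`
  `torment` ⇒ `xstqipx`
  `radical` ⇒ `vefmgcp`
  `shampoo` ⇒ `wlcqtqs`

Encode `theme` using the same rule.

xlgqi

It's a Vigenère-style cipher with numeric key [4,4,2]: position i shifts by key[i mod 3].
On theme: t+4=x, h+4=l, e+2=g, m+4=q, e+4=i.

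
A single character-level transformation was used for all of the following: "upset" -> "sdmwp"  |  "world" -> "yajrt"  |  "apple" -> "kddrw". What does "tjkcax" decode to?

dragon

u(20)→s(18) and p(15)→d(3) fit y≡3x+10 (mod 26); the inverse of 3 mod 26 is 9. Treating letters as 0–25, the rule is x ↦ 3x + 10 (mod 26).
Decoding tjkcax: t(19)→9·(19−10)≡3=d; j(9)→9·(9−10)≡17=r; k(10)→9·(10−10)≡0=a; c(2)→9·(2−10)≡6=g; a(0)→9·(0−10)≡14=o; x(23)→9·(23−10)≡13=n (all mod 26).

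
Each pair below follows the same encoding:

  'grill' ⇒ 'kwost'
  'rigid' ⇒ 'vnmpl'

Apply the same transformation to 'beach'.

Letter i (0-indexed) is shifted by i+4, so successive shifts are 4, 5, 6, ….
For beach: b+4=f, e+5=j, a+6=g, c+7=j, h+8=p.

fjgjp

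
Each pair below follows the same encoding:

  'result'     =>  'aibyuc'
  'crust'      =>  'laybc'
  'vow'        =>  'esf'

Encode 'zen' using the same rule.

iiw

Two shifts are in play — +4 for a/e/i/o/u, +9 for every other letter.
Applying it to zen: z(cons)+9=i, e(vowel)+4=i, n(cons)+9=w.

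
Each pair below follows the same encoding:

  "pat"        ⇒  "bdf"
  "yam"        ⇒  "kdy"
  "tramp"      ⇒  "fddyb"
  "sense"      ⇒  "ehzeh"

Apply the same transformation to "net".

zhf

The shift depends on letter class: consonant p→b is +12, but vowel a→d is +3. Two shifts are in play — +3 for a/e/i/o/u, +12 for every other letter.
Applying it to net: n(cons)+12=z, e(vowel)+3=h, t(cons)+12=f.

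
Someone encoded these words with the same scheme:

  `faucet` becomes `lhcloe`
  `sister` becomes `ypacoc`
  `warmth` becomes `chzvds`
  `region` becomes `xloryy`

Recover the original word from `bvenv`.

In faucet: f→l is +6, a→h is +7, u→c is +8, c→l is +9 — the shift increases by 1 each position. The shift increases by 1 at each position, starting from +6: 6, 7, 8, ….
Reversing it on bvenv: b−6=v, v−7=o, e−8=w, n−9=e, v−10=l.

vowel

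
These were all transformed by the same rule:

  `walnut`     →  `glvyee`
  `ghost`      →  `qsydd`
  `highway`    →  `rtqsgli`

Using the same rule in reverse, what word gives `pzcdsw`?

Shifts by position in walnut: pos 0: w→g (+10), pos 1: a→l (+11), pos 2: l→v (+10), pos 3: n→y (+11) — repeating every 2. It's a Vigenère-style cipher with numeric key [10,11]: position i shifts by key[i mod 2].
Decoding pzcdsw: p−10=f, z−11=o, c−10=s, d−11=s, s−10=i, w−11=l.

fossil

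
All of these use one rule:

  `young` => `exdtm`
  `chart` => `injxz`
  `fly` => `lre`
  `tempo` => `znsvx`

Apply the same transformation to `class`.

The shift depends on letter class: consonant y→e is +6, but vowel o→x is +9. Vowels shift forward by 9 and consonants shift forward by 6.
For class: c(cons)+6=i, l(cons)+6=r, a(vowel)+9=j, s(cons)+6=y, s(cons)+6=y.

irjyy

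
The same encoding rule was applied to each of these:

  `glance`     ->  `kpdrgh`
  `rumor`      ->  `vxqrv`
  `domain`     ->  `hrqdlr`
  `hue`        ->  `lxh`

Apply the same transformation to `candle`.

The shift depends on letter class: consonant g→k is +4, but vowel a→d is +3. Two shifts are in play — +3 for a/e/i/o/u, +4 for every other letter.
For candle: c(cons)+4=g, a(vowel)+3=d, n(cons)+4=r, d(cons)+4=h, l(cons)+4=p, e(vowel)+3=h.

gdrhph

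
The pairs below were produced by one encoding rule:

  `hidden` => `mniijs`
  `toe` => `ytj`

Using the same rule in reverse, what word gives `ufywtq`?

patrol

Compare letters: h→m is +5, i→n is +5, d→i is +5 — a constant shift. This is a Caesar cipher with shift 5.
Undoing it on ufywtq: u−5=p, f−5=a, y−5=t, w−5=r, t−5=o, q−5=l.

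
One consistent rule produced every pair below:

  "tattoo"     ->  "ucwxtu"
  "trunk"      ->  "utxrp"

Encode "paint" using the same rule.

In tattoo: t→u is +1, a→c is +2, t→w is +3, t→x is +4 — the shift increases by 1 each position. Letter i (0-indexed) is shifted by i+1, so successive shifts are 1, 2, 3, ….
On paint: p+1=q, a+2=c, i+3=l, n+4=r, t+5=y.

qclry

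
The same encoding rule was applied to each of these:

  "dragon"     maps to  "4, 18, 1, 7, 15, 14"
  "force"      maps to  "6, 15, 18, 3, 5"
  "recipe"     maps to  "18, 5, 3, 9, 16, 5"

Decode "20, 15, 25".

toy

d is letter #4 and maps to 4: an offset of 0. Letters become their 1-indexed alphabet positions: a=1 … z=26.
Decoding 20, 15, 25: 20=t, 15=o, 25=y.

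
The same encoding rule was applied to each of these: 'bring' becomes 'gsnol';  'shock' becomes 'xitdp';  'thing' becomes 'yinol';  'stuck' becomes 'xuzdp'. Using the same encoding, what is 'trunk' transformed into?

Shifts by position in bring: pos 0: b→g (+5), pos 1: r→s (+1), pos 2: i→n (+5), pos 3: n→o (+1) — repeating every 2. It's a Vigenère-style cipher with numeric key [5,1]: position i shifts by key[i mod 2].
Applying it to trunk: t+5=y, r+1=s, u+5=z, n+1=o, k+5=p.

yszop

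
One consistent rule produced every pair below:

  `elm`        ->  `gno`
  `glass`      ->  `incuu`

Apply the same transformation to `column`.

Compare letters: e→g is +2, l→n is +2, m→o is +2 — a constant shift. This is a Caesar cipher with shift 2.
On column: c+2=e, o+2=q, l+2=n, u+2=w, m+2=o, n+2=p.

eqnwop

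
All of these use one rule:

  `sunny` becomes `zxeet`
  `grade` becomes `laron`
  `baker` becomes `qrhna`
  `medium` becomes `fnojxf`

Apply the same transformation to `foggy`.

mdllt

This is an affine cipher: with a=0,…,z=25, each position x becomes (25x+17) mod 26.
For foggy: f(5)→25·5+17≡12=m; o(14)→25·14+17≡3=d; g(6)→25·6+17≡11=l; g(6)→25·6+17≡11=l; y(24)→25·24+17≡19=t (all mod 26).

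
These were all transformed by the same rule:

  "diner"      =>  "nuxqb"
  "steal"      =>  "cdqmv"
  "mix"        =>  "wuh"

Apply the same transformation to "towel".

The rule splits by letter class: vowels +12, consonants +10.
Applying it to towel: t(cons)+10=d, o(vowel)+12=a, w(cons)+10=g, e(vowel)+12=q, l(cons)+10=v.

dagqv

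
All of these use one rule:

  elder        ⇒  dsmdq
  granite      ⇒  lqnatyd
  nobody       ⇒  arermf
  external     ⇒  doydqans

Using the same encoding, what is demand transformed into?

e(4)→d(3) and l(11)→s(18) fit y≡17x+13 (mod 26); the inverse of 17 mod 26 is 23. Each letter's alphabet position (a=0..z=25) is mapped through 17·x+13 mod 26 — an affine cipher.
For demand: d(3)→17·3+13≡12=m; e(4)→17·4+13≡3=d; m(12)→17·12+13≡9=j; a(0)→17·0+13≡13=n; n(13)→17·13+13≡0=a; d(3)→17·3+13≡12=m (all mod 26).

mdjnam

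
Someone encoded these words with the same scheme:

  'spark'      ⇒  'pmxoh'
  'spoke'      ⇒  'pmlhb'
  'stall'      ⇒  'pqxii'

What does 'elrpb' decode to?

house

Compare letters: s→p is +23, p→m is +23, a→x is +23 — a constant shift. Every letter moves 23 places later in the alphabet, wrapping around z→a.
Reversing it on elrpb: e−23=h, l−23=o, r−23=u, p−23=s, b−23=e.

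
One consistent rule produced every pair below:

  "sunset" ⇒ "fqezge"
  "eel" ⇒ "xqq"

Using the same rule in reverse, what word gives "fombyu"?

Read the word backwards and shift each letter +12.
Decoding fombyu: shift back: f−12=t, o−12=c, m−12=a, b−12=p, y−12=m, u−12=i → tcapmi; then reverse → impact.

impact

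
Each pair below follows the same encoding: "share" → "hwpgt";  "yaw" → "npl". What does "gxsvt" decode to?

Compare letters: s→h is +15, h→w is +15, a→p is +15 — a constant shift. Every letter moves 15 places later in the alphabet, wrapping around z→a.
Reversing it on gxsvt: g−15=r, x−15=i, s−15=d, v−15=g, t−15=e.

ridge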